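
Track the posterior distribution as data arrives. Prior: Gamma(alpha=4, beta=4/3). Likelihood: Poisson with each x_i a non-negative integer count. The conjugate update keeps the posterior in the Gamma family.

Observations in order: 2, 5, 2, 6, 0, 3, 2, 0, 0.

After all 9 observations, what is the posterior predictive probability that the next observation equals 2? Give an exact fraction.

418778546151731189527102804811881056675/1645856063392333637428511283680383074304

obs 1: x=2 → posterior Gamma(6, 7/3)
obs 2: x=5 → posterior Gamma(11, 10/3)
obs 3: x=2 → posterior Gamma(13, 13/3)
obs 4: x=6 → posterior Gamma(19, 16/3)
obs 5: x=0 → posterior Gamma(19, 19/3)
obs 6: x=3 → posterior Gamma(22, 22/3)
obs 7: x=2 → posterior Gamma(24, 25/3)
obs 8: x=0 → posterior Gamma(24, 28/3)
obs 9: x=0 → posterior Gamma(24, 31/3)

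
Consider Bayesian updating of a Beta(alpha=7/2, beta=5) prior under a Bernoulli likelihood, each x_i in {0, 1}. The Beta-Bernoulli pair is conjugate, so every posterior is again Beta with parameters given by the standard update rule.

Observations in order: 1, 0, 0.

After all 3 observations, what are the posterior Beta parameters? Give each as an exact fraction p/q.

alpha=9/2, beta=7

obs 1: x=1 → posterior Beta(9/2, 5)
obs 2: x=0 → posterior Beta(9/2, 6)
obs 3: x=0 → posterior Beta(9/2, 7)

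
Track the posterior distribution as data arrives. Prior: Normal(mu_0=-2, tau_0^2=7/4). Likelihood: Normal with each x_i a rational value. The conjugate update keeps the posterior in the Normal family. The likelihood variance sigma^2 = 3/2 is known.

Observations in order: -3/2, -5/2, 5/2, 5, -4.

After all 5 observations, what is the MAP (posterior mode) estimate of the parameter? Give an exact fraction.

-31/82

obs 1: x=-3/2 → posterior Normal(-45/26, 21/26)
obs 2: x=-5/2 → posterior Normal(-2, 21/40)
obs 3: x=5/2 → posterior Normal(-5/6, 7/18)
obs 4: x=5 → posterior Normal(25/68, 21/68)
obs 5: x=-4 → posterior Normal(-31/82, 21/82)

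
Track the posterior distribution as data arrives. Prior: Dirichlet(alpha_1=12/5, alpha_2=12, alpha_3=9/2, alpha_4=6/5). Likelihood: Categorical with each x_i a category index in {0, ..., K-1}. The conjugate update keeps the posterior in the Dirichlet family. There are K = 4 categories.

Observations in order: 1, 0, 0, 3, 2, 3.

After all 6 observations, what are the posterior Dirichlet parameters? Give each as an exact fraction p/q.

obs 1: x=1 → posterior Dirichlet(12/5, 13, 9/2, 6/5)
obs 2: x=0 → posterior Dirichlet(17/5, 13, 9/2, 6/5)
obs 3: x=0 → posterior Dirichlet(22/5, 13, 9/2, 6/5)
obs 4: x=3 → posterior Dirichlet(22/5, 13, 9/2, 11/5)
obs 5: x=2 → posterior Dirichlet(22/5, 13, 11/2, 11/5)
obs 6: x=3 → posterior Dirichlet(22/5, 13, 11/2, 16/5)

alpha_1=22/5, alpha_2=13, alpha_3=11/2, alpha_4=16/5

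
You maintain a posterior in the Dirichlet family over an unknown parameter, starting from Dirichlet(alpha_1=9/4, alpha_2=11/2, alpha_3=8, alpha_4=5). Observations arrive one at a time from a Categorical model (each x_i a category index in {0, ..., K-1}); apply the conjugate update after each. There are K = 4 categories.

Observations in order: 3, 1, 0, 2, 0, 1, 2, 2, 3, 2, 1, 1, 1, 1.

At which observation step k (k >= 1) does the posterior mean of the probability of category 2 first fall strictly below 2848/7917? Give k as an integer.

obs 1: x=3 → posterior Dirichlet(9/4, 11/2, 8, 6)
obs 2: x=1 → posterior Dirichlet(9/4, 13/2, 8, 6)
obs 3: x=0 → posterior Dirichlet(13/4, 13/2, 8, 6)
obs 4: x=2 → posterior Dirichlet(13/4, 13/2, 9, 6)
obs 5: x=0 → posterior Dirichlet(17/4, 13/2, 9, 6)
obs 6: x=1 → posterior Dirichlet(17/4, 15/2, 9, 6)
obs 7: x=2 → posterior Dirichlet(17/4, 15/2, 10, 6)
obs 8: x=2 → posterior Dirichlet(17/4, 15/2, 11, 6)
obs 9: x=3 → posterior Dirichlet(17/4, 15/2, 11, 7)
obs 10: x=2 → posterior Dirichlet(17/4, 15/2, 12, 7)
obs 11: x=1 → posterior Dirichlet(17/4, 17/2, 12, 7)
obs 12: x=1 → posterior Dirichlet(17/4, 19/2, 12, 7)
obs 13: x=1 → posterior Dirichlet(17/4, 21/2, 12, 7)
obs 14: x=1 → posterior Dirichlet(17/4, 23/2, 12, 7)

k = 2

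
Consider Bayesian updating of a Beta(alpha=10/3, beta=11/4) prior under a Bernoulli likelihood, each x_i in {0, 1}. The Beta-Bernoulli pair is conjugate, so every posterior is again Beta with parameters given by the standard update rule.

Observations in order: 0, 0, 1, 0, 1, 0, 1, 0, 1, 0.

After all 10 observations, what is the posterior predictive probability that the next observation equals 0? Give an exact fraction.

105/193

obs 1: x=0 → posterior Beta(10/3, 15/4)
obs 2: x=0 → posterior Beta(10/3, 19/4)
obs 3: x=1 → posterior Beta(13/3, 19/4)
obs 4: x=0 → posterior Beta(13/3, 23/4)
obs 5: x=1 → posterior Beta(16/3, 23/4)
obs 6: x=0 → posterior Beta(16/3, 27/4)
obs 7: x=1 → posterior Beta(19/3, 27/4)
obs 8: x=0 → posterior Beta(19/3, 31/4)
obs 9: x=1 → posterior Beta(22/3, 31/4)
obs 10: x=0 → posterior Beta(22/3, 35/4)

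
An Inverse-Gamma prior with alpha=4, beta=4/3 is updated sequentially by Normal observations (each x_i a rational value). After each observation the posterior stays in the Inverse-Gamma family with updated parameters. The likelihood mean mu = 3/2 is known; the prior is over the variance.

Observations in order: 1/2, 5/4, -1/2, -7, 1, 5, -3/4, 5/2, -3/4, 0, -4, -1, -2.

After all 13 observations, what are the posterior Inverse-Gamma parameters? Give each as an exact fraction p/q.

alpha=21/2, beta=7421/96

obs 1: x=1/2 → posterior Inverse-Gamma(9/2, 11/6)
obs 2: x=5/4 → posterior Inverse-Gamma(5, 179/96)
obs 3: x=-1/2 → posterior Inverse-Gamma(11/2, 371/96)
obs 4: x=-7 → posterior Inverse-Gamma(6, 3839/96)
obs 5: x=1 → posterior Inverse-Gamma(13/2, 3851/96)
obs 6: x=5 → posterior Inverse-Gamma(7, 4439/96)
obs 7: x=-3/4 → posterior Inverse-Gamma(15/2, 2341/48)
obs 8: x=5/2 → posterior Inverse-Gamma(8, 2365/48)
obs 9: x=-3/4 → posterior Inverse-Gamma(17/2, 4973/96)
obs 10: x=0 → posterior Inverse-Gamma(9, 5081/96)
obs 11: x=-4 → posterior Inverse-Gamma(19/2, 6533/96)
obs 12: x=-1 → posterior Inverse-Gamma(10, 6833/96)
obs 13: x=-2 → posterior Inverse-Gamma(21/2, 7421/96)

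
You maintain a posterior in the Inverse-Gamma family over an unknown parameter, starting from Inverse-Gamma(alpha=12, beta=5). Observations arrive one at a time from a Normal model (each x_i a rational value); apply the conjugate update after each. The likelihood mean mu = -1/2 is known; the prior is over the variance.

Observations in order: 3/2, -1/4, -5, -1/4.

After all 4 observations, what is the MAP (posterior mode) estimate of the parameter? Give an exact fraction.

55/48

obs 1: x=3/2 → posterior Inverse-Gamma(25/2, 7)
obs 2: x=-1/4 → posterior Inverse-Gamma(13, 225/32)
obs 3: x=-5 → posterior Inverse-Gamma(27/2, 549/32)
obs 4: x=-1/4 → posterior Inverse-Gamma(14, 275/16)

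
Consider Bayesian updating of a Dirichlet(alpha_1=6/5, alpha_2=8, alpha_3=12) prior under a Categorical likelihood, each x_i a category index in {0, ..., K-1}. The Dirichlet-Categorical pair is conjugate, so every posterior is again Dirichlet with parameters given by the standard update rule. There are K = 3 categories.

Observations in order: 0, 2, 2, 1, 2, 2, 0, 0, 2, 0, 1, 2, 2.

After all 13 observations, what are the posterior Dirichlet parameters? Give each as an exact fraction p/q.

alpha_1=26/5, alpha_2=10, alpha_3=19

obs 1: x=0 → posterior Dirichlet(11/5, 8, 12)
obs 2: x=2 → posterior Dirichlet(11/5, 8, 13)
obs 3: x=2 → posterior Dirichlet(11/5, 8, 14)
obs 4: x=1 → posterior Dirichlet(11/5, 9, 14)
obs 5: x=2 → posterior Dirichlet(11/5, 9, 15)
obs 6: x=2 → posterior Dirichlet(11/5, 9, 16)
obs 7: x=0 → posterior Dirichlet(16/5, 9, 16)
obs 8: x=0 → posterior Dirichlet(21/5, 9, 16)
obs 9: x=2 → posterior Dirichlet(21/5, 9, 17)
obs 10: x=0 → posterior Dirichlet(26/5, 9, 17)
obs 11: x=1 → posterior Dirichlet(26/5, 10, 17)
obs 12: x=2 → posterior Dirichlet(26/5, 10, 18)
obs 13: x=2 → posterior Dirichlet(26/5, 10, 19)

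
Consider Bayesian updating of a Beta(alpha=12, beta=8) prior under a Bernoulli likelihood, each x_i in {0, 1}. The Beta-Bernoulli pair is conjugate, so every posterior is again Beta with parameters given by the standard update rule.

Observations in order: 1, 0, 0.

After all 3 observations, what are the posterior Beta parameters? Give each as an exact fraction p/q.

alpha=13, beta=10

obs 1: x=1 → posterior Beta(13, 8)
obs 2: x=0 → posterior Beta(13, 9)
obs 3: x=0 → posterior Beta(13, 10)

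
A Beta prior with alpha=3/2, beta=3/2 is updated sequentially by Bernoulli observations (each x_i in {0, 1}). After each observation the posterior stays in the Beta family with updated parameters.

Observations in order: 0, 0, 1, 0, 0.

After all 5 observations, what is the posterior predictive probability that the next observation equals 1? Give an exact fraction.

5/16

obs 1: x=0 → posterior Beta(3/2, 5/2)
obs 2: x=0 → posterior Beta(3/2, 7/2)
obs 3: x=1 → posterior Beta(5/2, 7/2)
obs 4: x=0 → posterior Beta(5/2, 9/2)
obs 5: x=0 → posterior Beta(5/2, 11/2)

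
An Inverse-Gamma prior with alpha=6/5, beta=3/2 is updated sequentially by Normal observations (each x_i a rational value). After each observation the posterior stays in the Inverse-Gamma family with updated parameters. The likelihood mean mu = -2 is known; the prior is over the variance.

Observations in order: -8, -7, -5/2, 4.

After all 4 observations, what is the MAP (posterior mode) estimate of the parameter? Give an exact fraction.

obs 1: x=-8 → posterior Inverse-Gamma(17/10, 39/2)
obs 2: x=-7 → posterior Inverse-Gamma(11/5, 32)
obs 3: x=-5/2 → posterior Inverse-Gamma(27/10, 257/8)
obs 4: x=4 → posterior Inverse-Gamma(16/5, 401/8)

2005/168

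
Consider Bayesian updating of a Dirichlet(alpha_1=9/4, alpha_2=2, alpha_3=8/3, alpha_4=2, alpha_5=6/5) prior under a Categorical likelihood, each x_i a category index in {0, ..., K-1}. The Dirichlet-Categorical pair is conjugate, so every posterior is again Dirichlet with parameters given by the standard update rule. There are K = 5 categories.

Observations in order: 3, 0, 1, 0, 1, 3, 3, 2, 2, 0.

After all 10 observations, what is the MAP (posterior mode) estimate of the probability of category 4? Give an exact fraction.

12/907

obs 1: x=3 → posterior Dirichlet(9/4, 2, 8/3, 3, 6/5)
obs 2: x=0 → posterior Dirichlet(13/4, 2, 8/3, 3, 6/5)
obs 3: x=1 → posterior Dirichlet(13/4, 3, 8/3, 3, 6/5)
obs 4: x=0 → posterior Dirichlet(17/4, 3, 8/3, 3, 6/5)
obs 5: x=1 → posterior Dirichlet(17/4, 4, 8/3, 3, 6/5)
obs 6: x=3 → posterior Dirichlet(17/4, 4, 8/3, 4, 6/5)
obs 7: x=3 → posterior Dirichlet(17/4, 4, 8/3, 5, 6/5)
obs 8: x=2 → posterior Dirichlet(17/4, 4, 11/3, 5, 6/5)
obs 9: x=2 → posterior Dirichlet(17/4, 4, 14/3, 5, 6/5)
obs 10: x=0 → posterior Dirichlet(21/4, 4, 14/3, 5, 6/5)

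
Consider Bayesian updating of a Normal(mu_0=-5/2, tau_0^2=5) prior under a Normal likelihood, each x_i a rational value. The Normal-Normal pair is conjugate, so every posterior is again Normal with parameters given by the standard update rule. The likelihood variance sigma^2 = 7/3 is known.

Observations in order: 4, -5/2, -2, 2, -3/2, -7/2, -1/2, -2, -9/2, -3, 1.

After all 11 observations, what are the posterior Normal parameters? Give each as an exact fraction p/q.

mu_0=-205/172, tau_0^2=35/172

obs 1: x=4 → posterior Normal(85/44, 35/22)
obs 2: x=-5/2 → posterior Normal(5/37, 35/37)
obs 3: x=-2 → posterior Normal(-25/52, 35/52)
obs 4: x=2 → posterior Normal(5/67, 35/67)
obs 5: x=-3/2 → posterior Normal(-35/164, 35/82)
obs 6: x=-7/2 → posterior Normal(-70/97, 35/97)
obs 7: x=-1/2 → posterior Normal(-155/224, 5/16)
obs 8: x=-2 → posterior Normal(-215/254, 35/127)
obs 9: x=-9/2 → posterior Normal(-175/142, 35/142)
obs 10: x=-3 → posterior Normal(-220/157, 35/157)
obs 11: x=1 → posterior Normal(-205/172, 35/172)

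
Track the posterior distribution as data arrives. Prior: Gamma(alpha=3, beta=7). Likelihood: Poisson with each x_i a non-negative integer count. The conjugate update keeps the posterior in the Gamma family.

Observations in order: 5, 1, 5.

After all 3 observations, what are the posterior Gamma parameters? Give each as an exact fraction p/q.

alpha=14, beta=10

obs 1: x=5 → posterior Gamma(8, 8)
obs 2: x=1 → posterior Gamma(9, 9)
obs 3: x=5 → posterior Gamma(14, 10)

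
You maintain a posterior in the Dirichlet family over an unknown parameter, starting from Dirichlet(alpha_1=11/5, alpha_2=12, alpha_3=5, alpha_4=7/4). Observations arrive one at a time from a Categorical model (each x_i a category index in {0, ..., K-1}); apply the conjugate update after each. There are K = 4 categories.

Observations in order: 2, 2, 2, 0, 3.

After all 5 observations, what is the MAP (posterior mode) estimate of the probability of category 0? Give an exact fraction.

44/439

obs 1: x=2 → posterior Dirichlet(11/5, 12, 6, 7/4)
obs 2: x=2 → posterior Dirichlet(11/5, 12, 7, 7/4)
obs 3: x=2 → posterior Dirichlet(11/5, 12, 8, 7/4)
obs 4: x=0 → posterior Dirichlet(16/5, 12, 8, 7/4)
obs 5: x=3 → posterior Dirichlet(16/5, 12, 8, 11/4)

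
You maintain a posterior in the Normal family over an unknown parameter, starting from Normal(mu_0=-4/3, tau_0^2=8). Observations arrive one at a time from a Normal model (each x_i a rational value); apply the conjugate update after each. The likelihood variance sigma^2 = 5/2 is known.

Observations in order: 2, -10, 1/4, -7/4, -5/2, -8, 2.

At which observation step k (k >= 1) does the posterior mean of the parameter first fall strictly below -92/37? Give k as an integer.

k = 2

obs 1: x=2 → posterior Normal(76/63, 40/21)
obs 2: x=-10 → posterior Normal(-404/111, 40/37)
obs 3: x=1/4 → posterior Normal(-392/159, 40/53)
obs 4: x=-7/4 → posterior Normal(-476/207, 40/69)
obs 5: x=-5/2 → posterior Normal(-596/255, 8/17)
obs 6: x=-8 → posterior Normal(-980/303, 40/101)
obs 7: x=2 → posterior Normal(-68/27, 40/117)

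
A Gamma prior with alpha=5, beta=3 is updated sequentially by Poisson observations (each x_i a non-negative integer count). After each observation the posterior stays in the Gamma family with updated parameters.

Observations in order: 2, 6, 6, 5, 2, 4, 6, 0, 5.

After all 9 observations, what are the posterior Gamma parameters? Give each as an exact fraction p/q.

obs 1: x=2 → posterior Gamma(7, 4)
obs 2: x=6 → posterior Gamma(13, 5)
obs 3: x=6 → posterior Gamma(19, 6)
obs 4: x=5 → posterior Gamma(24, 7)
obs 5: x=2 → posterior Gamma(26, 8)
obs 6: x=4 → posterior Gamma(30, 9)
obs 7: x=6 → posterior Gamma(36, 10)
obs 8: x=0 → posterior Gamma(36, 11)
obs 9: x=5 → posterior Gamma(41, 12)

alpha=41, beta=12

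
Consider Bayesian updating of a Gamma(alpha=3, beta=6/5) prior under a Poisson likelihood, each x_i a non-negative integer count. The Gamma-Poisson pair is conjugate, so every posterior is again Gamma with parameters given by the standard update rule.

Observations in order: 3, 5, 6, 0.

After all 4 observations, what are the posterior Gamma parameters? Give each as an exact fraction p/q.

obs 1: x=3 → posterior Gamma(6, 11/5)
obs 2: x=5 → posterior Gamma(11, 16/5)
obs 3: x=6 → posterior Gamma(17, 21/5)
obs 4: x=0 → posterior Gamma(17, 26/5)

alpha=17, beta=26/5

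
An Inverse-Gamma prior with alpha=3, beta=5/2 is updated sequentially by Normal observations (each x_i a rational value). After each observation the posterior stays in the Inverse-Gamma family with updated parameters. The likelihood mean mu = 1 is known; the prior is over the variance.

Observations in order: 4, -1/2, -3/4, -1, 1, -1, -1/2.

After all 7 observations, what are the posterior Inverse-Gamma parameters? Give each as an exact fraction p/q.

alpha=13/2, beta=473/32

obs 1: x=4 → posterior Inverse-Gamma(7/2, 7)
obs 2: x=-1/2 → posterior Inverse-Gamma(4, 65/8)
obs 3: x=-3/4 → posterior Inverse-Gamma(9/2, 309/32)
obs 4: x=-1 → posterior Inverse-Gamma(5, 373/32)
obs 5: x=1 → posterior Inverse-Gamma(11/2, 373/32)
obs 6: x=-1 → posterior Inverse-Gamma(6, 437/32)
obs 7: x=-1/2 → posterior Inverse-Gamma(13/2, 473/32)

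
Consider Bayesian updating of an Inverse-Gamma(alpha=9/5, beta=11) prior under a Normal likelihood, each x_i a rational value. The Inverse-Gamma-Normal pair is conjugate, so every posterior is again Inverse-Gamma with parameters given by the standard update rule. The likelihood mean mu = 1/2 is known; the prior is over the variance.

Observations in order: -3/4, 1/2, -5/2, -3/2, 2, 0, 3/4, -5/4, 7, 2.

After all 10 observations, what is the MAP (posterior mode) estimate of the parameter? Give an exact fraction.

obs 1: x=-3/4 → posterior Inverse-Gamma(23/10, 377/32)
obs 2: x=1/2 → posterior Inverse-Gamma(14/5, 377/32)
obs 3: x=-5/2 → posterior Inverse-Gamma(33/10, 521/32)
obs 4: x=-3/2 → posterior Inverse-Gamma(19/5, 585/32)
obs 5: x=2 → posterior Inverse-Gamma(43/10, 621/32)
obs 6: x=0 → posterior Inverse-Gamma(24/5, 625/32)
obs 7: x=3/4 → posterior Inverse-Gamma(53/10, 313/16)
obs 8: x=-5/4 → posterior Inverse-Gamma(29/5, 675/32)
obs 9: x=7 → posterior Inverse-Gamma(63/10, 1351/32)
obs 10: x=2 → posterior Inverse-Gamma(34/5, 1387/32)

6935/1248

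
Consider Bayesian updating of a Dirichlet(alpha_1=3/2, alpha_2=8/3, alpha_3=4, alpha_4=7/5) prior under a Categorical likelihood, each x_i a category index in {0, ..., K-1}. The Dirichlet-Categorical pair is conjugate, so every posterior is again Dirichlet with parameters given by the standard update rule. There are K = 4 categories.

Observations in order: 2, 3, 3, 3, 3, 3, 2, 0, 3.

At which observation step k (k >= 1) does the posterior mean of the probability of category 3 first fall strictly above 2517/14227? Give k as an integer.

k = 2

obs 1: x=2 → posterior Dirichlet(3/2, 8/3, 5, 7/5)
obs 2: x=3 → posterior Dirichlet(3/2, 8/3, 5, 12/5)
obs 3: x=3 → posterior Dirichlet(3/2, 8/3, 5, 17/5)
obs 4: x=3 → posterior Dirichlet(3/2, 8/3, 5, 22/5)
obs 5: x=3 → posterior Dirichlet(3/2, 8/3, 5, 27/5)
obs 6: x=3 → posterior Dirichlet(3/2, 8/3, 5, 32/5)
obs 7: x=2 → posterior Dirichlet(3/2, 8/3, 6, 32/5)
obs 8: x=0 → posterior Dirichlet(5/2, 8/3, 6, 32/5)
obs 9: x=3 → posterior Dirichlet(5/2, 8/3, 6, 37/5)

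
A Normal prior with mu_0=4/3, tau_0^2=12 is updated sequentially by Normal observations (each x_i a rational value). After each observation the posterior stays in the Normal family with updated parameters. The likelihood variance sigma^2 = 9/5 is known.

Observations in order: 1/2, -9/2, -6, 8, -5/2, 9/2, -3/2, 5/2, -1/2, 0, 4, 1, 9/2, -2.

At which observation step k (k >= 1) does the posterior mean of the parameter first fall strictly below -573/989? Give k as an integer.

k = 2

obs 1: x=1/2 → posterior Normal(14/23, 36/23)
obs 2: x=-9/2 → posterior Normal(-76/43, 36/43)
obs 3: x=-6 → posterior Normal(-28/9, 4/7)
obs 4: x=8 → posterior Normal(-36/83, 36/83)
obs 5: x=-5/2 → posterior Normal(-86/103, 36/103)
obs 6: x=9/2 → posterior Normal(4/123, 12/41)
obs 7: x=-3/2 → posterior Normal(-2/11, 36/143)
obs 8: x=5/2 → posterior Normal(24/163, 36/163)
obs 9: x=-1/2 → posterior Normal(14/183, 12/61)
obs 10: x=0 → posterior Normal(2/29, 36/203)
obs 11: x=4 → posterior Normal(94/223, 36/223)
obs 12: x=1 → posterior Normal(38/81, 4/27)
obs 13: x=9/2 → posterior Normal(204/263, 36/263)
obs 14: x=-2 → posterior Normal(164/283, 36/283)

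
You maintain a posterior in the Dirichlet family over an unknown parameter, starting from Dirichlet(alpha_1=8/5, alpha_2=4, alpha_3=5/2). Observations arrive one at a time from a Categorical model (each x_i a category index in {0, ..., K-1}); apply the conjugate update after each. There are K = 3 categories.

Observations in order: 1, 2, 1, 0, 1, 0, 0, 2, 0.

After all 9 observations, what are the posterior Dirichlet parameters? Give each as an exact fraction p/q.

obs 1: x=1 → posterior Dirichlet(8/5, 5, 5/2)
obs 2: x=2 → posterior Dirichlet(8/5, 5, 7/2)
obs 3: x=1 → posterior Dirichlet(8/5, 6, 7/2)
obs 4: x=0 → posterior Dirichlet(13/5, 6, 7/2)
obs 5: x=1 → posterior Dirichlet(13/5, 7, 7/2)
obs 6: x=0 → posterior Dirichlet(18/5, 7, 7/2)
obs 7: x=0 → posterior Dirichlet(23/5, 7, 7/2)
obs 8: x=2 → posterior Dirichlet(23/5, 7, 9/2)
obs 9: x=0 → posterior Dirichlet(28/5, 7, 9/2)

alpha_1=28/5, alpha_2=7, alpha_3=9/2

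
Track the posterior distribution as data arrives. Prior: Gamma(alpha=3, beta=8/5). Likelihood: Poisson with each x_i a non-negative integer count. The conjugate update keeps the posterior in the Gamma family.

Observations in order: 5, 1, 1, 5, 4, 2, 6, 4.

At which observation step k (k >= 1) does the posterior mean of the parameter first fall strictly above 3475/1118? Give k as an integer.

k = 7

obs 1: x=5 → posterior Gamma(8, 13/5)
obs 2: x=1 → posterior Gamma(9, 18/5)
obs 3: x=1 → posterior Gamma(10, 23/5)
obs 4: x=5 → posterior Gamma(15, 28/5)
obs 5: x=4 → posterior Gamma(19, 33/5)
obs 6: x=2 → posterior Gamma(21, 38/5)
obs 7: x=6 → posterior Gamma(27, 43/5)
obs 8: x=4 → posterior Gamma(31, 48/5)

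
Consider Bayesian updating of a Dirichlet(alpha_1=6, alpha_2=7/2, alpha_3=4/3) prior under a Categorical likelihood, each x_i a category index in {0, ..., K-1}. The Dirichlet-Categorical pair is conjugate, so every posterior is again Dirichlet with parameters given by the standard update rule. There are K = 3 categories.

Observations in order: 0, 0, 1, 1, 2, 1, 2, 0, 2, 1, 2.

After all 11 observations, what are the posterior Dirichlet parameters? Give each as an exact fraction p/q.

obs 1: x=0 → posterior Dirichlet(7, 7/2, 4/3)
obs 2: x=0 → posterior Dirichlet(8, 7/2, 4/3)
obs 3: x=1 → posterior Dirichlet(8, 9/2, 4/3)
obs 4: x=1 → posterior Dirichlet(8, 11/2, 4/3)
obs 5: x=2 → posterior Dirichlet(8, 11/2, 7/3)
obs 6: x=1 → posterior Dirichlet(8, 13/2, 7/3)
obs 7: x=2 → posterior Dirichlet(8, 13/2, 10/3)
obs 8: x=0 → posterior Dirichlet(9, 13/2, 10/3)
obs 9: x=2 → posterior Dirichlet(9, 13/2, 13/3)
obs 10: x=1 → posterior Dirichlet(9, 15/2, 13/3)
obs 11: x=2 → posterior Dirichlet(9, 15/2, 16/3)

alpha_1=9, alpha_2=15/2, alpha_3=16/3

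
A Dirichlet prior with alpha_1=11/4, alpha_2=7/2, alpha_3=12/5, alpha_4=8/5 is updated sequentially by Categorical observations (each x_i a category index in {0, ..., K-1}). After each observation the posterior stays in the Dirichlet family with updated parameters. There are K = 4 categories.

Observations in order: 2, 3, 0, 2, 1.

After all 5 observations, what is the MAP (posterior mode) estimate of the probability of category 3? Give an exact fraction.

obs 1: x=2 → posterior Dirichlet(11/4, 7/2, 17/5, 8/5)
obs 2: x=3 → posterior Dirichlet(11/4, 7/2, 17/5, 13/5)
obs 3: x=0 → posterior Dirichlet(15/4, 7/2, 17/5, 13/5)
obs 4: x=2 → posterior Dirichlet(15/4, 7/2, 22/5, 13/5)
obs 5: x=1 → posterior Dirichlet(15/4, 9/2, 22/5, 13/5)

32/225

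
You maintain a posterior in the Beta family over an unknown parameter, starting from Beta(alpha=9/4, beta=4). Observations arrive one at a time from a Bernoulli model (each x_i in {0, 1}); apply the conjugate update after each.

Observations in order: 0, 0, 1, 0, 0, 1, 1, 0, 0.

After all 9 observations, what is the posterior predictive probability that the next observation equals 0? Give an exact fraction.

40/61

obs 1: x=0 → posterior Beta(9/4, 5)
obs 2: x=0 → posterior Beta(9/4, 6)
obs 3: x=1 → posterior Beta(13/4, 6)
obs 4: x=0 → posterior Beta(13/4, 7)
obs 5: x=0 → posterior Beta(13/4, 8)
obs 6: x=1 → posterior Beta(17/4, 8)
obs 7: x=1 → posterior Beta(21/4, 8)
obs 8: x=0 → posterior Beta(21/4, 9)
obs 9: x=0 → posterior Beta(21/4, 10)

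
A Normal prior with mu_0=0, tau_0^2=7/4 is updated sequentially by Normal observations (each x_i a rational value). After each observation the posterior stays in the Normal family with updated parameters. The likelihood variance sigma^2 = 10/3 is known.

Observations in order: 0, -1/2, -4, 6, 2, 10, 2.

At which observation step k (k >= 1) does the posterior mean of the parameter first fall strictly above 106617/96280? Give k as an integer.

obs 1: x=0 → posterior Normal(0, 70/61)
obs 2: x=-1/2 → posterior Normal(-21/164, 35/41)
obs 3: x=-4 → posterior Normal(-189/206, 70/103)
obs 4: x=6 → posterior Normal(63/248, 35/62)
obs 5: x=2 → posterior Normal(147/290, 14/29)
obs 6: x=10 → posterior Normal(567/332, 35/83)
obs 7: x=2 → posterior Normal(651/374, 70/187)

k = 6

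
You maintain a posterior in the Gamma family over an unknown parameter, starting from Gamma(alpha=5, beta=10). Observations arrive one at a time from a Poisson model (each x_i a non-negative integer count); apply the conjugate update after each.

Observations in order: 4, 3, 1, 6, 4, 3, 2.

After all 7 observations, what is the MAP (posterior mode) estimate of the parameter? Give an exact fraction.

obs 1: x=4 → posterior Gamma(9, 11)
obs 2: x=3 → posterior Gamma(12, 12)
obs 3: x=1 → posterior Gamma(13, 13)
obs 4: x=6 → posterior Gamma(19, 14)
obs 5: x=4 → posterior Gamma(23, 15)
obs 6: x=3 → posterior Gamma(26, 16)
obs 7: x=2 → posterior Gamma(28, 17)

27/17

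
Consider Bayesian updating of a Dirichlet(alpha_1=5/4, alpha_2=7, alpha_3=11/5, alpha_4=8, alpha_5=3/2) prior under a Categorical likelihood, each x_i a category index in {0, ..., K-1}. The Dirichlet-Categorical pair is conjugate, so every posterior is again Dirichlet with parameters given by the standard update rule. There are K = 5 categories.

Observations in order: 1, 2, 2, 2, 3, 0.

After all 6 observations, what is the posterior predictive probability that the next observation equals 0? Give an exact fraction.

obs 1: x=1 → posterior Dirichlet(5/4, 8, 11/5, 8, 3/2)
obs 2: x=2 → posterior Dirichlet(5/4, 8, 16/5, 8, 3/2)
obs 3: x=2 → posterior Dirichlet(5/4, 8, 21/5, 8, 3/2)
obs 4: x=2 → posterior Dirichlet(5/4, 8, 26/5, 8, 3/2)
obs 5: x=3 → posterior Dirichlet(5/4, 8, 26/5, 9, 3/2)
obs 6: x=0 → posterior Dirichlet(9/4, 8, 26/5, 9, 3/2)

15/173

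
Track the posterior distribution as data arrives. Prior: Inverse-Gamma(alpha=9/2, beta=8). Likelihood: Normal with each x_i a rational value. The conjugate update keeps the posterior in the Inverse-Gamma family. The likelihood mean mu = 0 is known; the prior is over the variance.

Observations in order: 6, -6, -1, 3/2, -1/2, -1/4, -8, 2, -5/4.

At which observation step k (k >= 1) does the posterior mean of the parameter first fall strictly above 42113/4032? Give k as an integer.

k = 7

obs 1: x=6 → posterior Inverse-Gamma(5, 26)
obs 2: x=-6 → posterior Inverse-Gamma(11/2, 44)
obs 3: x=-1 → posterior Inverse-Gamma(6, 89/2)
obs 4: x=3/2 → posterior Inverse-Gamma(13/2, 365/8)
obs 5: x=-1/2 → posterior Inverse-Gamma(7, 183/4)
obs 6: x=-1/4 → posterior Inverse-Gamma(15/2, 1465/32)
obs 7: x=-8 → posterior Inverse-Gamma(8, 2489/32)
obs 8: x=2 → posterior Inverse-Gamma(17/2, 2553/32)
obs 9: x=-5/4 → posterior Inverse-Gamma(9, 1289/16)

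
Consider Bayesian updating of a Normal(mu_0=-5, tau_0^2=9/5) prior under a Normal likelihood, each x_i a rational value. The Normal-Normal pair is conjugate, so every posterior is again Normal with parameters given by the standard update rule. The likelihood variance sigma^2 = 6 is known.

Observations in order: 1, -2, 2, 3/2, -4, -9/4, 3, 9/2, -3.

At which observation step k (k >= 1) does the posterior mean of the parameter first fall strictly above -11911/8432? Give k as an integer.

k = 8

obs 1: x=1 → posterior Normal(-47/13, 18/13)
obs 2: x=-2 → posterior Normal(-53/16, 9/8)
obs 3: x=2 → posterior Normal(-47/19, 18/19)
obs 4: x=3/2 → posterior Normal(-85/44, 9/11)
obs 5: x=-4 → posterior Normal(-109/50, 18/25)
obs 6: x=-9/4 → posterior Normal(-35/16, 9/14)
obs 7: x=3 → posterior Normal(-209/124, 18/31)
obs 8: x=9/2 → posterior Normal(-155/136, 9/17)
obs 9: x=-3 → posterior Normal(-191/148, 18/37)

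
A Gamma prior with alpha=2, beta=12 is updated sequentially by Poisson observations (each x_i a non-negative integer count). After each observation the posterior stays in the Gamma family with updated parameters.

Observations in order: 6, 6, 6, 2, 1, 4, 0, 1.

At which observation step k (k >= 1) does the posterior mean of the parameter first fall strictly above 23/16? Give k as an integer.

obs 1: x=6 → posterior Gamma(8, 13)
obs 2: x=6 → posterior Gamma(14, 14)
obs 3: x=6 → posterior Gamma(20, 15)
obs 4: x=2 → posterior Gamma(22, 16)
obs 5: x=1 → posterior Gamma(23, 17)
obs 6: x=4 → posterior Gamma(27, 18)
obs 7: x=0 → posterior Gamma(27, 19)
obs 8: x=1 → posterior Gamma(28, 20)

k = 6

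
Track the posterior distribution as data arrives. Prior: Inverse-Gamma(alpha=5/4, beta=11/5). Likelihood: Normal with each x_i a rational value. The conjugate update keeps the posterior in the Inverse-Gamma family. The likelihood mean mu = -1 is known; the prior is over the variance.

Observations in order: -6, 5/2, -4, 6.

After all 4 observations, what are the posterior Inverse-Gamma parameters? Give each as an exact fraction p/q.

obs 1: x=-6 → posterior Inverse-Gamma(7/4, 147/10)
obs 2: x=5/2 → posterior Inverse-Gamma(9/4, 833/40)
obs 3: x=-4 → posterior Inverse-Gamma(11/4, 1013/40)
obs 4: x=6 → posterior Inverse-Gamma(13/4, 1993/40)

alpha=13/4, beta=1993/40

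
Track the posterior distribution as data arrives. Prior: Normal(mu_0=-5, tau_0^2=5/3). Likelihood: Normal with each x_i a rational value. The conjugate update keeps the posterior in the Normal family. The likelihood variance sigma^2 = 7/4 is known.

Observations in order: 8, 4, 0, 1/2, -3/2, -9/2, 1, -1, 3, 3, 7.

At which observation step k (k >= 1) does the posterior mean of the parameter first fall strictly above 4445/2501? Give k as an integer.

k = 2

obs 1: x=8 → posterior Normal(55/41, 35/41)
obs 2: x=4 → posterior Normal(135/61, 35/61)
obs 3: x=0 → posterior Normal(5/3, 35/81)
obs 4: x=1/2 → posterior Normal(145/101, 35/101)
obs 5: x=-3/2 → posterior Normal(115/121, 35/121)
obs 6: x=-9/2 → posterior Normal(25/141, 35/141)
obs 7: x=1 → posterior Normal(45/161, 5/23)
obs 8: x=-1 → posterior Normal(25/181, 35/181)
obs 9: x=3 → posterior Normal(85/201, 35/201)
obs 10: x=3 → posterior Normal(145/221, 35/221)
obs 11: x=7 → posterior Normal(285/241, 35/241)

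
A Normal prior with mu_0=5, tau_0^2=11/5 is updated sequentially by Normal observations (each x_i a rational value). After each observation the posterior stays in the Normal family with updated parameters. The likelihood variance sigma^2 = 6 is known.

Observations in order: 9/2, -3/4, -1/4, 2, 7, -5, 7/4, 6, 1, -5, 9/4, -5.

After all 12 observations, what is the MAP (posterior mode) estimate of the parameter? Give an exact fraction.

obs 1: x=9/2 → posterior Normal(399/82, 66/41)
obs 2: x=-3/4 → posterior Normal(765/208, 33/26)
obs 3: x=-1/4 → posterior Normal(377/126, 22/21)
obs 4: x=2 → posterior Normal(421/148, 33/37)
obs 5: x=7 → posterior Normal(115/34, 66/85)
obs 6: x=-5 → posterior Normal(155/64, 11/16)
obs 7: x=7/4 → posterior Normal(1007/428, 66/107)
obs 8: x=6 → posterior Normal(1271/472, 33/59)
obs 9: x=1 → posterior Normal(1315/516, 22/43)
obs 10: x=-5 → posterior Normal(219/112, 33/70)
obs 11: x=9/4 → posterior Normal(597/302, 66/151)
obs 12: x=-5 → posterior Normal(487/324, 11/27)

487/324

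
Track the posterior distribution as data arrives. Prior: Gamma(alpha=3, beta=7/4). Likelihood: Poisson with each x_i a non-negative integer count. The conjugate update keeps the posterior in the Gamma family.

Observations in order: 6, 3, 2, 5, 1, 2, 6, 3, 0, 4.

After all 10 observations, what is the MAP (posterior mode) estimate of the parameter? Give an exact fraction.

obs 1: x=6 → posterior Gamma(9, 11/4)
obs 2: x=3 → posterior Gamma(12, 15/4)
obs 3: x=2 → posterior Gamma(14, 19/4)
obs 4: x=5 → posterior Gamma(19, 23/4)
obs 5: x=1 → posterior Gamma(20, 27/4)
obs 6: x=2 → posterior Gamma(22, 31/4)
obs 7: x=6 → posterior Gamma(28, 35/4)
obs 8: x=3 → posterior Gamma(31, 39/4)
obs 9: x=0 → posterior Gamma(31, 43/4)
obs 10: x=4 → posterior Gamma(35, 47/4)

136/47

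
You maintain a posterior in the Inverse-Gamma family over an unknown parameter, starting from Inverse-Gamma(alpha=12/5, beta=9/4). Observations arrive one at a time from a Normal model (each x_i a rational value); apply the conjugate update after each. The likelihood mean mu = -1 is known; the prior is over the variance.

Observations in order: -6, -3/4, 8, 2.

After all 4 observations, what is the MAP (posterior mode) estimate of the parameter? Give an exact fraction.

9565/864

obs 1: x=-6 → posterior Inverse-Gamma(29/10, 59/4)
obs 2: x=-3/4 → posterior Inverse-Gamma(17/5, 473/32)
obs 3: x=8 → posterior Inverse-Gamma(39/10, 1769/32)
obs 4: x=2 → posterior Inverse-Gamma(22/5, 1913/32)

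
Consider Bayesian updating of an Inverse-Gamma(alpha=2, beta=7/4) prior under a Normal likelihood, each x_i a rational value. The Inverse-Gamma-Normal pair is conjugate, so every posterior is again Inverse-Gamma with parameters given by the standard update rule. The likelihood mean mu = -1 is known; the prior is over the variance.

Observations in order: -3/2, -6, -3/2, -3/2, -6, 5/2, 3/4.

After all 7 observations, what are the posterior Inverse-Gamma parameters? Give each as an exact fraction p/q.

obs 1: x=-3/2 → posterior Inverse-Gamma(5/2, 15/8)
obs 2: x=-6 → posterior Inverse-Gamma(3, 115/8)
obs 3: x=-3/2 → posterior Inverse-Gamma(7/2, 29/2)
obs 4: x=-3/2 → posterior Inverse-Gamma(4, 117/8)
obs 5: x=-6 → posterior Inverse-Gamma(9/2, 217/8)
obs 6: x=5/2 → posterior Inverse-Gamma(5, 133/4)
obs 7: x=3/4 → posterior Inverse-Gamma(11/2, 1113/32)

alpha=11/2, beta=1113/32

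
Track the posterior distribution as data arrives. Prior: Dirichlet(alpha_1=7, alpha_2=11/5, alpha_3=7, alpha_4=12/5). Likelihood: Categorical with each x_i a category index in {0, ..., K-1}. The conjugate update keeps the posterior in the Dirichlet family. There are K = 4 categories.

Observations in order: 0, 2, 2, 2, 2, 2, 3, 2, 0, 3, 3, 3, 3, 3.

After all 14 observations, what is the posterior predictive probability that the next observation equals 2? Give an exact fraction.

obs 1: x=0 → posterior Dirichlet(8, 11/5, 7, 12/5)
obs 2: x=2 → posterior Dirichlet(8, 11/5, 8, 12/5)
obs 3: x=2 → posterior Dirichlet(8, 11/5, 9, 12/5)
obs 4: x=2 → posterior Dirichlet(8, 11/5, 10, 12/5)
obs 5: x=2 → posterior Dirichlet(8, 11/5, 11, 12/5)
obs 6: x=2 → posterior Dirichlet(8, 11/5, 12, 12/5)
obs 7: x=3 → posterior Dirichlet(8, 11/5, 12, 17/5)
obs 8: x=2 → posterior Dirichlet(8, 11/5, 13, 17/5)
obs 9: x=0 → posterior Dirichlet(9, 11/5, 13, 17/5)
obs 10: x=3 → posterior Dirichlet(9, 11/5, 13, 22/5)
obs 11: x=3 → posterior Dirichlet(9, 11/5, 13, 27/5)
obs 12: x=3 → posterior Dirichlet(9, 11/5, 13, 32/5)
obs 13: x=3 → posterior Dirichlet(9, 11/5, 13, 37/5)
obs 14: x=3 → posterior Dirichlet(9, 11/5, 13, 42/5)

65/163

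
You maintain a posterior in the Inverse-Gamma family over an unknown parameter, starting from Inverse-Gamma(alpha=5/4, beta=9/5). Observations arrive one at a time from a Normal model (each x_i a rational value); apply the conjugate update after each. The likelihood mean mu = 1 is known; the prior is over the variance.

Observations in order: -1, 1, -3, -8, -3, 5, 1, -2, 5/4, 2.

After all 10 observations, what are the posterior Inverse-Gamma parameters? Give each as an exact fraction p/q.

obs 1: x=-1 → posterior Inverse-Gamma(7/4, 19/5)
obs 2: x=1 → posterior Inverse-Gamma(9/4, 19/5)
obs 3: x=-3 → posterior Inverse-Gamma(11/4, 59/5)
obs 4: x=-8 → posterior Inverse-Gamma(13/4, 523/10)
obs 5: x=-3 → posterior Inverse-Gamma(15/4, 603/10)
obs 6: x=5 → posterior Inverse-Gamma(17/4, 683/10)
obs 7: x=1 → posterior Inverse-Gamma(19/4, 683/10)
obs 8: x=-2 → posterior Inverse-Gamma(21/4, 364/5)
obs 9: x=5/4 → posterior Inverse-Gamma(23/4, 11653/160)
obs 10: x=2 → posterior Inverse-Gamma(25/4, 11733/160)

alpha=25/4, beta=11733/160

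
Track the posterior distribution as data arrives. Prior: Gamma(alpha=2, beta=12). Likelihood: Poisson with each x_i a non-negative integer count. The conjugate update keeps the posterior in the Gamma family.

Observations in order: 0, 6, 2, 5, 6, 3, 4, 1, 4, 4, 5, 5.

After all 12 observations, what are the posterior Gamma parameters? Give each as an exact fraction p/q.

obs 1: x=0 → posterior Gamma(2, 13)
obs 2: x=6 → posterior Gamma(8, 14)
obs 3: x=2 → posterior Gamma(10, 15)
obs 4: x=5 → posterior Gamma(15, 16)
obs 5: x=6 → posterior Gamma(21, 17)
obs 6: x=3 → posterior Gamma(24, 18)
obs 7: x=4 → posterior Gamma(28, 19)
obs 8: x=1 → posterior Gamma(29, 20)
obs 9: x=4 → posterior Gamma(33, 21)
obs 10: x=4 → posterior Gamma(37, 22)
obs 11: x=5 → posterior Gamma(42, 23)
obs 12: x=5 → posterior Gamma(47, 24)

alpha=47, beta=24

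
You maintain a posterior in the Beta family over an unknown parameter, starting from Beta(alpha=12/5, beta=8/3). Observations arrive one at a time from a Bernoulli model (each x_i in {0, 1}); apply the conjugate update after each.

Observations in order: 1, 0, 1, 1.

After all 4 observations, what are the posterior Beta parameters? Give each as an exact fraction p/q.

obs 1: x=1 → posterior Beta(17/5, 8/3)
obs 2: x=0 → posterior Beta(17/5, 11/3)
obs 3: x=1 → posterior Beta(22/5, 11/3)
obs 4: x=1 → posterior Beta(27/5, 11/3)

alpha=27/5, beta=11/3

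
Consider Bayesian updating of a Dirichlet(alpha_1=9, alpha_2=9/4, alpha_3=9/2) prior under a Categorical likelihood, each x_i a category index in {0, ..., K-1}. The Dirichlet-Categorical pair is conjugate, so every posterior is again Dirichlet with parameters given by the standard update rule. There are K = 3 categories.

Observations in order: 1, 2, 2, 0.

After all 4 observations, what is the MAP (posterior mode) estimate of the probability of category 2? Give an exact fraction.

obs 1: x=1 → posterior Dirichlet(9, 13/4, 9/2)
obs 2: x=2 → posterior Dirichlet(9, 13/4, 11/2)
obs 3: x=2 → posterior Dirichlet(9, 13/4, 13/2)
obs 4: x=0 → posterior Dirichlet(10, 13/4, 13/2)

22/67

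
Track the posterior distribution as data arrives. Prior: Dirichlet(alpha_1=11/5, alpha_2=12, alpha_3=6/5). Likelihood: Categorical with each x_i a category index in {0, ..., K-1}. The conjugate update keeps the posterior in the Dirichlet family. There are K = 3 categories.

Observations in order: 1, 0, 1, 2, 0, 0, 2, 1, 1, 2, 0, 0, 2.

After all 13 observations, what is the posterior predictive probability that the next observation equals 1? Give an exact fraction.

obs 1: x=1 → posterior Dirichlet(11/5, 13, 6/5)
obs 2: x=0 → posterior Dirichlet(16/5, 13, 6/5)
obs 3: x=1 → posterior Dirichlet(16/5, 14, 6/5)
obs 4: x=2 → posterior Dirichlet(16/5, 14, 11/5)
obs 5: x=0 → posterior Dirichlet(21/5, 14, 11/5)
obs 6: x=0 → posterior Dirichlet(26/5, 14, 11/5)
obs 7: x=2 → posterior Dirichlet(26/5, 14, 16/5)
obs 8: x=1 → posterior Dirichlet(26/5, 15, 16/5)
obs 9: x=1 → posterior Dirichlet(26/5, 16, 16/5)
obs 10: x=2 → posterior Dirichlet(26/5, 16, 21/5)
obs 11: x=0 → posterior Dirichlet(31/5, 16, 21/5)
obs 12: x=0 → posterior Dirichlet(36/5, 16, 21/5)
obs 13: x=2 → posterior Dirichlet(36/5, 16, 26/5)

40/71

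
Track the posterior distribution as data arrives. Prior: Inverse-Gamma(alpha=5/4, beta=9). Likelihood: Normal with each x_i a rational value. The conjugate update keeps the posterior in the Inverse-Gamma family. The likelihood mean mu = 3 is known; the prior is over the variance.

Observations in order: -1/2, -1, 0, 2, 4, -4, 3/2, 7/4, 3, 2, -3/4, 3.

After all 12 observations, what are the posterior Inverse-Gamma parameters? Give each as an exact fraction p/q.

obs 1: x=-1/2 → posterior Inverse-Gamma(7/4, 121/8)
obs 2: x=-1 → posterior Inverse-Gamma(9/4, 185/8)
obs 3: x=0 → posterior Inverse-Gamma(11/4, 221/8)
obs 4: x=2 → posterior Inverse-Gamma(13/4, 225/8)
obs 5: x=4 → posterior Inverse-Gamma(15/4, 229/8)
obs 6: x=-4 → posterior Inverse-Gamma(17/4, 425/8)
obs 7: x=3/2 → posterior Inverse-Gamma(19/4, 217/4)
obs 8: x=7/4 → posterior Inverse-Gamma(21/4, 1761/32)
obs 9: x=3 → posterior Inverse-Gamma(23/4, 1761/32)
obs 10: x=2 → posterior Inverse-Gamma(25/4, 1777/32)
obs 11: x=-3/4 → posterior Inverse-Gamma(27/4, 1001/16)
obs 12: x=3 → posterior Inverse-Gamma(29/4, 1001/16)

alpha=29/4, beta=1001/16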